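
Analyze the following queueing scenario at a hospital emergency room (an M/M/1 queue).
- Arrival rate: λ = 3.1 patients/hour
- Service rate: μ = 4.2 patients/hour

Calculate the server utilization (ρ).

Server utilization: ρ = λ/μ
ρ = 3.1/4.2 = 0.7381
The server is busy 73.81% of the time.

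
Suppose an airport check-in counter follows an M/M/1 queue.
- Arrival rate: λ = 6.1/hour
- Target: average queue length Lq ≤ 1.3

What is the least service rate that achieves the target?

For M/M/1: Lq = λ²/(μ(μ-λ))
Need Lq ≤ 1.3, i.e. μ(μ-λ) ≥ λ²/1.3
μ² - 6.1μ - 37.21/1.3 ≥ 0  →  μ² - 6.1μ - 28.62308 ≥ 0
Quadratic formula (positive root): μ = [λ + √(λ² + 4×28.62308)]/2
Discriminant: 37.21 + 4×28.62308 = 151.7023, √151.7023 = 12.31675
μ ≥ (6.1 + 12.31675)/2 = 9.2084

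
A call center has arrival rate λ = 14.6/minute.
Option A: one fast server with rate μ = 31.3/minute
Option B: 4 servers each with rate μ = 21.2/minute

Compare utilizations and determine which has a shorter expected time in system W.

Option A: single server μ = 31.3 (M/M/1)
  ρ_A = 14.6/31.3 = 0.4665
  W_A = 1/(μ-λ) = 1/(31.3-14.6) = 1/16.70 = 0.05988

Option B: 4 servers μ = 21.2 (M/M/4)
  ρ_B = λ/(cμ) = 14.6/(4×21.2) = 0.1722
  Offered load a = λ/μ = cρ = 14.6/21.2 = 0.6887
  P₀ = [ Σₙ₌₀^3 aⁿ/n! + a^4/(4!(1-ρ)) ]⁻¹
  Σ = a^0/0! + a^1/1! + a^2/2! + a^3/3! = 1.0000 + 0.68868 + 0.23714 + 0.054438 = 1.9803
  a^4/(4!(1-ρ)) = 0.2249/(24 × 0.8278) = 0.01132
  P₀ = 1/(1.9803 + 0.01132) = 0.5021
  Lq = P₀·a^4·ρ / (4!(1-ρ)²) = 0.5021 × 0.2249 × 0.1722 / (24 × 0.6853) = 0.001182
  Wq_B = Lq/λ = 0.0011823/14.6 = 0.00008098
  W_B = Wq_B + 1/μ = 0.00008098 + 0.04717 = 0.04725

Since W_B = 0.04725 < W_A = 0.05988, Option B (multiple servers) has the shorter time in system.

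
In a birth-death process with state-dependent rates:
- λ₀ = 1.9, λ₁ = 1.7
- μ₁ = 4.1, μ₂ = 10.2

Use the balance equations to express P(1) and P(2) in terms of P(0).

Balance equations:
State 0: λ₀P₀ = μ₁P₁ → P₁ = (λ₀/μ₁)P₀ = (1.9/4.1)P₀ = 0.4634P₀
State 1: P₂ = (λ₀λ₁)/(μ₁μ₂)P₀ = (1.9×1.7)/(4.1×10.2)P₀ = 0.07724P₀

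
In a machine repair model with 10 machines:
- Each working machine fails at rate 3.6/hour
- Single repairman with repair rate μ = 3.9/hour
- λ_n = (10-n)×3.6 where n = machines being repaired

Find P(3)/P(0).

P(3)/P(0) = ∏_{i=0}^{3-1} λ_i/μ_{i+1}
= (10-0)×3.6/3.9 × (10-1)×3.6/3.9 × (10-2)×3.6/3.9
= 566.2995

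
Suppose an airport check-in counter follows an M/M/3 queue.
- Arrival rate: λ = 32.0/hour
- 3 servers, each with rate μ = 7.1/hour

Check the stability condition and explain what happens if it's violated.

Stability requires ρ = λ/(cμ) < 1
ρ = 32.0/(3 × 7.1) = 32.0/21.30 = 1.5023
Since 1.5023 ≥ 1, the system is UNSTABLE.
Need c > λ/μ = 32.0/7.1 = 4.51.
Minimum servers needed: c = 5.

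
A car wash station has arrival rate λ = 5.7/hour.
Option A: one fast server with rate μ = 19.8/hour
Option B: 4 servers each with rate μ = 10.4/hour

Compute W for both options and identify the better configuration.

Option A: single server μ = 19.8 (M/M/1)
  ρ_A = 5.7/19.8 = 0.2879
  W_A = 1/(μ-λ) = 1/(19.8-5.7) = 1/14.10 = 0.07092

Option B: 4 servers μ = 10.4 (M/M/4)
  ρ_B = λ/(cμ) = 5.7/(4×10.4) = 0.1370
  Offered load a = λ/μ = cρ = 5.7/10.4 = 0.5481
  P₀ = [ Σₙ₌₀^3 aⁿ/n! + a^4/(4!(1-ρ)) ]⁻¹
  Σ = a^0/0! + a^1/1! + a^2/2! + a^3/3! = 1.0000 + 0.5481 + 0.1502 + 0.02744 = 1.7257
  a^4/(4!(1-ρ)) = 0.090233/(24 × 0.86298) = 0.004357
  P₀ = 1/(1.7257 + 0.004357) = 0.5780
  Lq = P₀·a^4·ρ / (4!(1-ρ)²) = 0.5780 × 0.09023 × 0.1370 / (24 × 0.7447) = 0.0003998
  Wq_B = Lq/λ = 0.0003998/5.7 = 0.00007014
  W_B = Wq_B + 1/μ = 0.00007014 + 0.09615 = 0.09622

Since W_A = 0.07092 < W_B = 0.09622, Option A (single fast server) has the shorter time in system.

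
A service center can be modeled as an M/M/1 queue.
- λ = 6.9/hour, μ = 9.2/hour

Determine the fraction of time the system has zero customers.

ρ = λ/μ = 6.9/9.2 = 0.7500
P(0) = 1 - ρ = 1 - 0.7500 = 0.2500
The server is idle 25.00% of the time.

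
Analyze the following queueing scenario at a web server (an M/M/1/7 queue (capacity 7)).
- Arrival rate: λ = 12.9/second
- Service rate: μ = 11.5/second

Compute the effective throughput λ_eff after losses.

ρ = λ/μ = 12.9/11.5 = 1.12174
P₀ = (1-ρ)/(1-ρ^(K+1)) = (1-1.12174)/(1-1.12174^8) = -0.12174/-1.5069 = 0.08079
P_K = P₀×ρ^K = 0.08079 × 1.12174^7 = 0.08079 × 2.2348 = 0.1805
λ_eff = λ(1-P_K) = 12.9 × (1 - 0.18055) = 12.9 × 0.81945 = 10.5709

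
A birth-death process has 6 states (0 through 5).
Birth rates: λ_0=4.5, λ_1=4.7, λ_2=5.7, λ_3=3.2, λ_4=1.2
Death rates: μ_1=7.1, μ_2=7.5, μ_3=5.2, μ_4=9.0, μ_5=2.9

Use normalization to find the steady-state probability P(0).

Ratios P(n)/P(0) = (λ₀···λₙ₋₁)/(μ₁···μₙ):
P(1)/P(0) = (4.5)/(7.1) = 0.6338
P(2)/P(0) = (4.5×4.7)/(7.1×7.5) = 0.3972
P(3)/P(0) = (4.5×4.7×5.7)/(7.1×7.5×5.2) = 0.4354
P(4)/P(0) = (4.5×4.7×5.7×3.2)/(7.1×7.5×5.2×9.0) = 0.1548
P(5)/P(0) = (4.5×4.7×5.7×3.2×1.2)/(7.1×7.5×5.2×9.0×2.9) = 0.06405

Normalization: ∑ P(n) = 1
P(0) × (1.0000 + 0.6338 + 0.3972 + 0.4354 + 0.1548 + 0.06405) = 1
P(0) × 2.6852 = 1
P(0) = 1/2.6852 = 0.3724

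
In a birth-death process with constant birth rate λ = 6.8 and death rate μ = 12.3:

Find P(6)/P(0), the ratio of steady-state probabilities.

For constant rates: P(n)/P(0) = (λ/μ)^n
P(6)/P(0) = (6.8/12.3)^6 = 0.55285^6 = 0.02855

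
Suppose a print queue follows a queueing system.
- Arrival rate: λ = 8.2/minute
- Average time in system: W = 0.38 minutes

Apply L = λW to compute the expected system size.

Little's Law: L = λW
L = 8.2 × 0.38 = 3.1160 jobs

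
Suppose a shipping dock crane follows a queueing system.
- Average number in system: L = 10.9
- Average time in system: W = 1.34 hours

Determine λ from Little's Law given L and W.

Little's Law: L = λW, so λ = L/W
λ = 10.9/1.34 = 8.1343 containers/hour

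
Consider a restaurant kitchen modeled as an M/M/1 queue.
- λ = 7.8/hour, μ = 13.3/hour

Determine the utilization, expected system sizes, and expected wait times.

Step 1: ρ = λ/μ = 7.8/13.3 = 0.5865
Step 2: L = λ/(μ-λ) = 7.8/5.50 = 1.4182
Step 3: Lq = λ²/(μ(μ-λ)) = 60.84/(13.3×5.50) = 0.8317
Step 4: W = 1/(μ-λ) = 1/5.50 = 0.18182
Step 5: Wq = λ/(μ(μ-λ)) = 7.8/(13.3×5.50) = 0.1066
Step 6: P(0) = 1-ρ = 0.4135
Verify: L = λW = 7.8×0.18182 = 1.4182 ✔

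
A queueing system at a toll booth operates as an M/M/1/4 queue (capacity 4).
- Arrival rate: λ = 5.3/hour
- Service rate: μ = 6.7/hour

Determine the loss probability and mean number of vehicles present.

ρ = λ/μ = 5.3/6.7 = 0.79104
P₀ = (1-ρ)/(1-ρ^(K+1)) = (1-0.79104)/(1-0.79104^5) = 0.20896/0.69026 = 0.3027
P_K = P₀×ρ^K = 0.3027 × 0.79104^4 = 0.3027 × 0.3916 = 0.1185
Blocking probability P_4 = 0.1185 (11.85%)
L = ρ[1 - (K+1)ρ^K + Kρ^(K+1)] / [(1-ρ)(1-ρ^(K+1))]
L = 0.79104 × (1 - 5×0.39156 + 4×0.30974) / ((1 - 0.79104) × (1 - 0.30974)) = 1.5420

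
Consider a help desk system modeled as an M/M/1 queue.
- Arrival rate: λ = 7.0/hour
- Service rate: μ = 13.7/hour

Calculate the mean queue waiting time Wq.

First, compute utilization: ρ = λ/μ = 7.0/13.7 = 0.5109
For M/M/1: Wq = λ/(μ(μ-λ))
Wq = 7.0/(13.7 × (13.7-7.0))
Wq = 7.0/(13.7 × 6.70)
Wq = 0.07626 hours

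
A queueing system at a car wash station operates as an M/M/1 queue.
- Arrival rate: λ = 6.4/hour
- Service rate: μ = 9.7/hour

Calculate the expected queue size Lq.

ρ = λ/μ = 6.4/9.7 = 0.6598
For M/M/1: Lq = λ²/(μ(μ-λ))
Lq = 40.96/(9.7 × 3.30)
Lq = 1.2796 cars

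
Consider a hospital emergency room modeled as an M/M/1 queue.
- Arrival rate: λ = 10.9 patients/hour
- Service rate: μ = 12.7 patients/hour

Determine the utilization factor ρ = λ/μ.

Server utilization: ρ = λ/μ
ρ = 10.9/12.7 = 0.8583
The server is busy 85.83% of the time.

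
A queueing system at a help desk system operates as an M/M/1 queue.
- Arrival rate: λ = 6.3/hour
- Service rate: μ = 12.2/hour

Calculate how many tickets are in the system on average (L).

ρ = λ/μ = 6.3/12.2 = 0.5164
For M/M/1: L = λ/(μ-λ)
L = 6.3/(12.2-6.3) = 6.3/5.90
L = 1.0678 tickets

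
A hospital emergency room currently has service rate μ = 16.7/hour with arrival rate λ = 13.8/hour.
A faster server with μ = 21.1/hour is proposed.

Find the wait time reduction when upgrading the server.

System 1: ρ₁ = 13.8/16.7 = 0.8263, W₁ = 1/(16.7-13.8) = 0.3448
System 2: ρ₂ = 13.8/21.1 = 0.6540, W₂ = 1/(21.1-13.8) = 0.1370
Improvement: (W₁-W₂)/W₁ = (0.3448-0.1370)/0.3448 = 60.27%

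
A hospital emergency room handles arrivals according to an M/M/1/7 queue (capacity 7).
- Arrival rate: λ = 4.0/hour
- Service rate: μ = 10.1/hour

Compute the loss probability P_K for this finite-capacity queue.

ρ = λ/μ = 4.0/10.1 = 0.39604
P₀ = (1-ρ)/(1-ρ^(K+1)) = (1-0.39604)/(1-0.39604^8) = 0.60396/0.99939 = 0.6043
P_K = P₀×ρ^K = 0.60433 × 0.39604^7 = 0.60433 × 0.0015282 = 0.0009235
Blocking probability = 0.09235%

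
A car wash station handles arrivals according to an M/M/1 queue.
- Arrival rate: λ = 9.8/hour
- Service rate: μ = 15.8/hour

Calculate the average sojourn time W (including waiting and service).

First, compute utilization: ρ = λ/μ = 9.8/15.8 = 0.6203
For M/M/1: W = 1/(μ-λ)
W = 1/(15.8-9.8) = 1/6.00
W = 0.1667 hours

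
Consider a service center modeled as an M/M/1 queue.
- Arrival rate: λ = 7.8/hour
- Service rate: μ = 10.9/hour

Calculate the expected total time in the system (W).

First, compute utilization: ρ = λ/μ = 7.8/10.9 = 0.7156
For M/M/1: W = 1/(μ-λ)
W = 1/(10.9-7.8) = 1/3.10
W = 0.3226 hours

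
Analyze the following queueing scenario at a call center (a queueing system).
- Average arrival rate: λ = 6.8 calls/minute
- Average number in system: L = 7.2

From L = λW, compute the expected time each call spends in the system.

Little's Law: L = λW, so W = L/λ
W = 7.2/6.8 = 1.0588 minutes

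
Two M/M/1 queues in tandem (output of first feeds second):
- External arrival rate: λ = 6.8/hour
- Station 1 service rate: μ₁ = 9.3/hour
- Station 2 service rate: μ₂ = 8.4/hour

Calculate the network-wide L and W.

By Jackson's theorem, each station behaves as independent M/M/1.
Station 1: ρ₁ = 6.8/9.3 = 0.7312, L₁ = ρ₁/(1-ρ₁) = λ/(μ₁-λ) = 6.8/2.50 = 2.7200
Station 2: ρ₂ = 6.8/8.4 = 0.8095, L₂ = ρ₂/(1-ρ₂) = λ/(μ₂-λ) = 6.8/1.60 = 4.2500
Total: L = L₁ + L₂ = 2.7200 + 4.2500 = 6.9700
W = L/λ = 6.9700/6.8 = 1.0250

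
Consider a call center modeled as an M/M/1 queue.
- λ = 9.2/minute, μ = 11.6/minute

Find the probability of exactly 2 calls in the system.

ρ = λ/μ = 9.2/11.6 = 0.7931
P(n) = (1-ρ)ρⁿ
P(2) = (1-0.7931) × 0.7931^2
P(2) = 0.2069 × 0.6290
P(2) = 0.1301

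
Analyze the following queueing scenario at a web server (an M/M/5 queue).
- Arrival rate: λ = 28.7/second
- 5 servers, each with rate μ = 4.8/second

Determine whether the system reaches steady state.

Stability requires ρ = λ/(cμ) < 1
ρ = 28.7/(5 × 4.8) = 28.7/24.00 = 1.1958
Since 1.1958 ≥ 1, the system is UNSTABLE.
Need c > λ/μ = 28.7/4.8 = 5.98.
Minimum servers needed: c = 6.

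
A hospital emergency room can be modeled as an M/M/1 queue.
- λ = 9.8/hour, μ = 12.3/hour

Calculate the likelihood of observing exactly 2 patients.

ρ = λ/μ = 9.8/12.3 = 0.7967
P(n) = (1-ρ)ρⁿ
P(2) = (1-0.7967) × 0.7967^2
P(2) = 0.2033 × 0.6347
P(2) = 0.1290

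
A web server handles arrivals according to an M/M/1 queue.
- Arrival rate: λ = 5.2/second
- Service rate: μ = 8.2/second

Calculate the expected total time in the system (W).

First, compute utilization: ρ = λ/μ = 5.2/8.2 = 0.6341
For M/M/1: W = 1/(μ-λ)
W = 1/(8.2-5.2) = 1/3.00
W = 0.3333 seconds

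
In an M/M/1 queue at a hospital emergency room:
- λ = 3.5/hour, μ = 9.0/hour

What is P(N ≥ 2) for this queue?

ρ = λ/μ = 3.5/9.0 = 0.3889
P(N ≥ n) = ρⁿ
P(N ≥ 2) = 0.3889^2
P(N ≥ 2) = 0.1512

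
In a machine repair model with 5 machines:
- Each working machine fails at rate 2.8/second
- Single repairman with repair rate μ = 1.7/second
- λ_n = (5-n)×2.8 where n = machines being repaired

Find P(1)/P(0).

P(1)/P(0) = ∏_{i=0}^{1-1} λ_i/μ_{i+1}
= (5-0)×2.8/1.7
= 8.2353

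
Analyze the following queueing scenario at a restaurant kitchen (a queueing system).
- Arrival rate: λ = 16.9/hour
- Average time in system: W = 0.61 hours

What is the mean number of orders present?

Little's Law: L = λW
L = 16.9 × 0.61 = 10.3090 orders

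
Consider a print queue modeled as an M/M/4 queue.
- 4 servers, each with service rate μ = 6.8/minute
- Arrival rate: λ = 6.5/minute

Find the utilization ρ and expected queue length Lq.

Traffic intensity: ρ = λ/(cμ) = 6.5/(4×6.8) = 0.2390
Since ρ = 0.2390 < 1, system is stable.
Offered load a = λ/μ = cρ = 6.5/6.8 = 0.9559
P₀ = [ Σₙ₌₀^3 aⁿ/n! + a^4/(4!(1-ρ)) ]⁻¹
Σ = a^0/0! + a^1/1! + a^2/2! + a^3/3! = 1.0000 + 0.95588 + 0.45686 + 0.14557 = 2.5583
a^4/(4!(1-ρ)) = 0.8349/(24 × 0.7610) = 0.04571
P₀ = 1/(2.5583 + 0.04571) = 0.3840
Lq = P₀·a^4·ρ / (4!(1-ρ)²) = 0.3840 × 0.8349 × 0.2390 / (24 × 0.5792) = 0.005512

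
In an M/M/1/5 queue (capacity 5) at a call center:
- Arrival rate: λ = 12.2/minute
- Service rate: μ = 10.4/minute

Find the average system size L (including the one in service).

ρ = λ/μ = 12.2/10.4 = 1.17308
P₀ = (1-ρ)/(1-ρ^(K+1)) = (1-1.17308)/(1-1.17308^6) = -0.1731/-1.6059 = 0.1078
P_K = P₀×ρ^K = 0.10777 × 1.17308^5 = 0.10777 × 2.2215 = 0.2394
L = ρ[1 - (K+1)ρ^K + Kρ^(K+1)] / [(1-ρ)(1-ρ^(K+1))]
L = 1.17308 × (1 - 6×2.22146 + 5×2.60595) / ((1 - 1.17308) × (1 - 2.60595)) = 2.9584 calls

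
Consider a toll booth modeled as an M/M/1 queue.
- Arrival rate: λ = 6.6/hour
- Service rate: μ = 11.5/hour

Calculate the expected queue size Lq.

ρ = λ/μ = 6.6/11.5 = 0.5739
For M/M/1: Lq = λ²/(μ(μ-λ))
Lq = 43.56/(11.5 × 4.90)
Lq = 0.7730 vehicles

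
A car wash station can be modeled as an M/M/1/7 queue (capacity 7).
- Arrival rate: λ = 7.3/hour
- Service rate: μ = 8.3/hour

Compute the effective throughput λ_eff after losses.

ρ = λ/μ = 7.3/8.3 = 0.87952
P₀ = (1-ρ)/(1-ρ^(K+1)) = (1-0.87952)/(1-0.87952^8) = 0.1205/0.6419 = 0.1877
P_K = P₀×ρ^K = 0.1877 × 0.87952^7 = 0.1877 × 0.4071 = 0.07641
λ_eff = λ(1-P_K) = 7.3 × (1 - 0.07641) = 7.3 × 0.92359 = 6.7422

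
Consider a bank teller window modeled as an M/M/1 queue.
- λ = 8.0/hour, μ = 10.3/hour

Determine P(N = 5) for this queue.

ρ = λ/μ = 8.0/10.3 = 0.7767
P(n) = (1-ρ)ρⁿ
P(5) = (1-0.7767) × 0.7767^5
P(5) = 0.22330 × 0.28266
P(5) = 0.06312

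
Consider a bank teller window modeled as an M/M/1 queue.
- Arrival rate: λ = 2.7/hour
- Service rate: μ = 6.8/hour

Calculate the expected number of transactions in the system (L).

ρ = λ/μ = 2.7/6.8 = 0.3971
For M/M/1: L = λ/(μ-λ)
L = 2.7/(6.8-2.7) = 2.7/4.10
L = 0.6585 transactions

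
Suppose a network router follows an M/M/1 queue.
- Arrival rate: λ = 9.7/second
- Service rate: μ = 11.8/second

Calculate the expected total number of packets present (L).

ρ = λ/μ = 9.7/11.8 = 0.8220
For M/M/1: L = λ/(μ-λ)
L = 9.7/(11.8-9.7) = 9.7/2.10
L = 4.6190 packets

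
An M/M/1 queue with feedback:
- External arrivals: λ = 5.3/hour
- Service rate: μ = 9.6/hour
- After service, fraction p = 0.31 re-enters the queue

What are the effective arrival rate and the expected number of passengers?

Effective arrival rate: λ_eff = λ/(1-p) = 5.3/(1-0.31) = 5.3/0.69 = 7.6812
ρ = λ_eff/μ = 7.6812/9.6 = 0.80012
L = ρ/(1-ρ) = 0.80012/(1-0.80012) = 4.0030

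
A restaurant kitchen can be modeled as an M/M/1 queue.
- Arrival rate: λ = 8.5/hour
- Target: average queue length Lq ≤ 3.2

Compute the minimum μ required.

For M/M/1: Lq = λ²/(μ(μ-λ))
Need Lq ≤ 3.2, i.e. μ(μ-λ) ≥ λ²/3.2
μ² - 8.5μ - 72.25/3.2 ≥ 0  →  μ² - 8.5μ - 22.57812 ≥ 0
Quadratic formula (positive root): μ = [λ + √(λ² + 4×22.57812)]/2
Discriminant: 72.25 + 4×22.57812 = 162.5625, √162.5625 = 12.7500
μ ≥ (8.5 + 12.7500)/2 = 10.6250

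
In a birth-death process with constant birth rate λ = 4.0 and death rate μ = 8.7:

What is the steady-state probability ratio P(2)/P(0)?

For constant rates: P(n)/P(0) = (λ/μ)^n
P(2)/P(0) = (4.0/8.7)^2 = 0.4598^2 = 0.2114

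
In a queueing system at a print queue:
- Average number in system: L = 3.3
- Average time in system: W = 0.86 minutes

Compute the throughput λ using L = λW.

Little's Law: L = λW, so λ = L/W
λ = 3.3/0.86 = 3.8372 jobs/minute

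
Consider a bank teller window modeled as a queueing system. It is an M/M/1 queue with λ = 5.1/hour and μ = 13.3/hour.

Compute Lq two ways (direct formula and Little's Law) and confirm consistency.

Method 1 (direct): Lq = λ²/(μ(μ-λ)) = 26.01/(13.3 × 8.20) = 0.2385

Method 2 (Little's Law):
W = 1/(μ-λ) = 1/8.20 = 0.12195
Wq = W - 1/μ = 0.12195 - 0.075188 = 0.04676
Lq = λWq = 5.1 × 0.04676 = 0.2385 ✔ (matches Method 1)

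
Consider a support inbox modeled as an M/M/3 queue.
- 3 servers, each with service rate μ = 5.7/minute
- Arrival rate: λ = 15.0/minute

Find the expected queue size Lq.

Traffic intensity: ρ = λ/(cμ) = 15.0/(3×5.7) = 0.8772
Since ρ = 0.8772 < 1, system is stable.
Offered load a = λ/μ = cρ = 15.0/5.7 = 2.6316
P₀ = [ Σₙ₌₀^2 aⁿ/n! + a^3/(3!(1-ρ)) ]⁻¹
Σ = a^0/0! + a^1/1! + a^2/2! = 1.0000 + 2.6316 + 3.4626 = 7.0942
a^3/(3!(1-ρ)) = 18.22423/(6 × 0.1228070) = 24.7329
P₀ = 1/(7.0942 + 24.7329) = 0.03142
Lq = P₀·a^3·ρ / (3!(1-ρ)²) = 0.0314198 × 18.2242 × 0.877193 / (6 × 0.0150816) = 5.5507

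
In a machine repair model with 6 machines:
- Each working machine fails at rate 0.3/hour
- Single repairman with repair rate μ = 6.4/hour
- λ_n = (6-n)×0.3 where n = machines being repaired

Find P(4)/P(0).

P(4)/P(0) = ∏_{i=0}^{4-1} λ_i/μ_{i+1}
= (6-0)×0.3/6.4 × (6-1)×0.3/6.4 × (6-2)×0.3/6.4 × (6-3)×0.3/6.4
= 0.001738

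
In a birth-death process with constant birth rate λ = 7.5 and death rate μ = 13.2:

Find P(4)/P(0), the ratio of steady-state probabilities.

For constant rates: P(n)/P(0) = (λ/μ)^n
P(4)/P(0) = (7.5/13.2)^4 = 0.5682^4 = 0.1042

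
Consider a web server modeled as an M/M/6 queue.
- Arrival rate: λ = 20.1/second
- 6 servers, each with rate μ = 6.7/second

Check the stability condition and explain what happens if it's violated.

Stability requires ρ = λ/(cμ) < 1
ρ = 20.1/(6 × 6.7) = 20.1/40.20 = 0.5000
Since 0.5000 < 1, the system is STABLE.
The servers are busy 50.00% of the time.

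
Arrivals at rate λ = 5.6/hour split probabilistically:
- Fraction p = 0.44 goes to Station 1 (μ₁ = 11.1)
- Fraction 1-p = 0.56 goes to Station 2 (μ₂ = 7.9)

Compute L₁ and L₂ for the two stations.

Effective rates: λ₁ = 5.6×0.44 = 2.464, λ₂ = 5.6×0.56 = 3.136
Station 1: ρ₁ = 2.464/11.1 = 0.2220, L₁ = ρ₁/(1-ρ₁) = 0.2220/(1-0.2220) = 0.2853
Station 2: ρ₂ = 3.136/7.9 = 0.39696, L₂ = ρ₂/(1-ρ₂) = 0.39696/(1-0.39696) = 0.6583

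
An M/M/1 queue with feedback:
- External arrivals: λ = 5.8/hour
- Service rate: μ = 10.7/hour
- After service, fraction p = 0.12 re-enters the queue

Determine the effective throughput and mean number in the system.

Effective arrival rate: λ_eff = λ/(1-p) = 5.8/(1-0.12) = 5.8/0.88 = 6.5909
ρ = λ_eff/μ = 6.5909/10.7 = 0.61597
L = ρ/(1-ρ) = 0.61597/(1-0.61597) = 1.6040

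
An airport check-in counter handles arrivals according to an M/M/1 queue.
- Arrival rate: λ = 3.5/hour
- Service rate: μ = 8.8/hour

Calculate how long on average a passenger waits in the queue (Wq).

First, compute utilization: ρ = λ/μ = 3.5/8.8 = 0.3977
For M/M/1: Wq = λ/(μ(μ-λ))
Wq = 3.5/(8.8 × (8.8-3.5))
Wq = 3.5/(8.8 × 5.30)
Wq = 0.07504 hours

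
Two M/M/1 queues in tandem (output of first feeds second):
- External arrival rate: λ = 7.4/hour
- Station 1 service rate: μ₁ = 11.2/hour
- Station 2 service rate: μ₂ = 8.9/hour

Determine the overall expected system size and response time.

By Jackson's theorem, each station behaves as independent M/M/1.
Station 1: ρ₁ = 7.4/11.2 = 0.6607, L₁ = ρ₁/(1-ρ₁) = λ/(μ₁-λ) = 7.4/3.80 = 1.9474
Station 2: ρ₂ = 7.4/8.9 = 0.8315, L₂ = ρ₂/(1-ρ₂) = λ/(μ₂-λ) = 7.4/1.50 = 4.9333
Total: L = L₁ + L₂ = 1.9474 + 4.9333 = 6.8807
W = L/λ = 6.8807/7.4 = 0.9298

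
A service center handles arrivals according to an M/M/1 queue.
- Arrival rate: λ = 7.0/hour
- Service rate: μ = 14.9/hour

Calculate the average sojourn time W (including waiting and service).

First, compute utilization: ρ = λ/μ = 7.0/14.9 = 0.4698
For M/M/1: W = 1/(μ-λ)
W = 1/(14.9-7.0) = 1/7.90
W = 0.1266 hours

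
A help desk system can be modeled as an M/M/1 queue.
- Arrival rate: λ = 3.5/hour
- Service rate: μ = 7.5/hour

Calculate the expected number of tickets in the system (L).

ρ = λ/μ = 3.5/7.5 = 0.4667
For M/M/1: L = λ/(μ-λ)
L = 3.5/(7.5-3.5) = 3.5/4.00
L = 0.8750 tickets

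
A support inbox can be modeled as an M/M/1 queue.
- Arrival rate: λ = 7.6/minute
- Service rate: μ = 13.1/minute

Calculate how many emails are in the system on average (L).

ρ = λ/μ = 7.6/13.1 = 0.5802
For M/M/1: L = λ/(μ-λ)
L = 7.6/(13.1-7.6) = 7.6/5.50
L = 1.3818 emails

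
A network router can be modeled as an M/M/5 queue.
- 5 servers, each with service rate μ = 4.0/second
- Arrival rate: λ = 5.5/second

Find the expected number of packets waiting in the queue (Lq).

Traffic intensity: ρ = λ/(cμ) = 5.5/(5×4.0) = 0.2750
Since ρ = 0.2750 < 1, system is stable.
Offered load a = λ/μ = cρ = 5.5/4.0 = 1.3750
P₀ = [ Σₙ₌₀^4 aⁿ/n! + a^5/(5!(1-ρ)) ]⁻¹
Σ = a^0/0! + a^1/1! + a^2/2! + a^3/3! + a^4/4! = 1.0000 + 1.3750 + 0.9453 + 0.4333 + 0.1489 = 3.9025
a^5/(5!(1-ρ)) = 4.9149/(120 × 0.7250) = 0.05649
P₀ = 1/(3.9025 + 0.05649) = 0.2526
Lq = P₀·a^5·ρ / (5!(1-ρ)²) = 0.2526 × 4.9149 × 0.2750 / (120 × 0.5256) = 0.005413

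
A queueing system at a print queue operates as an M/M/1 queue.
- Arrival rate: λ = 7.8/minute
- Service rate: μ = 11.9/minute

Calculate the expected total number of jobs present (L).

ρ = λ/μ = 7.8/11.9 = 0.6555
For M/M/1: L = λ/(μ-λ)
L = 7.8/(11.9-7.8) = 7.8/4.10
L = 1.9024 jobs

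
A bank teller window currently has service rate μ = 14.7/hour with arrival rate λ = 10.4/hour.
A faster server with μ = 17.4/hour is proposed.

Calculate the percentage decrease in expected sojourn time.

System 1: ρ₁ = 10.4/14.7 = 0.7075, W₁ = 1/(14.7-10.4) = 0.23256
System 2: ρ₂ = 10.4/17.4 = 0.5977, W₂ = 1/(17.4-10.4) = 0.14286
Improvement: (W₁-W₂)/W₁ = (0.23256-0.14286)/0.23256 = 38.57%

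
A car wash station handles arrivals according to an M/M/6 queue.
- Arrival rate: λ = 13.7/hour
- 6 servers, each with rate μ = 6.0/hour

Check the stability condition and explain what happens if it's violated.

Stability requires ρ = λ/(cμ) < 1
ρ = 13.7/(6 × 6.0) = 13.7/36.00 = 0.3806
Since 0.3806 < 1, the system is STABLE.
The servers are busy 38.06% of the time.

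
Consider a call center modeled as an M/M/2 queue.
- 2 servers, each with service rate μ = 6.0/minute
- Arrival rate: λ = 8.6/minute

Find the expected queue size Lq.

Traffic intensity: ρ = λ/(cμ) = 8.6/(2×6.0) = 0.7167
Since ρ = 0.7167 < 1, system is stable.
Offered load a = λ/μ = cρ = 8.6/6.0 = 1.4333
P₀ = [ Σₙ₌₀^1 aⁿ/n! + a^2/(2!(1-ρ)) ]⁻¹
Σ = a^0/0! + a^1/1! = 1.0000 + 1.4333 = 2.4333
a^2/(2!(1-ρ)) = 2.0544/(2 × 0.28333) = 3.6255
P₀ = 1/(2.4333 + 3.6255) = 0.1650
Lq = P₀·a^2·ρ / (2!(1-ρ)²) = 0.165049 × 2.05444 × 0.716667 / (2 × 0.0802778) = 1.5136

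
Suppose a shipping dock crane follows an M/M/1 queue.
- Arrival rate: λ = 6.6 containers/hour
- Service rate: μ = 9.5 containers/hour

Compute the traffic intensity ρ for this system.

Server utilization: ρ = λ/μ
ρ = 6.6/9.5 = 0.6947
The server is busy 69.47% of the time.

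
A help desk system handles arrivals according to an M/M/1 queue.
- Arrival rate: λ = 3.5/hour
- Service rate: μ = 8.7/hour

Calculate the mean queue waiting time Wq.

First, compute utilization: ρ = λ/μ = 3.5/8.7 = 0.4023
For M/M/1: Wq = λ/(μ(μ-λ))
Wq = 3.5/(8.7 × (8.7-3.5))
Wq = 3.5/(8.7 × 5.20)
Wq = 0.07737 hours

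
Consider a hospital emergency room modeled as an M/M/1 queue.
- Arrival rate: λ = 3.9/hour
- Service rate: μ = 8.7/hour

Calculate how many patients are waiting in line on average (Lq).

ρ = λ/μ = 3.9/8.7 = 0.4483
For M/M/1: Lq = λ²/(μ(μ-λ))
Lq = 15.21/(8.7 × 4.80)
Lq = 0.3642 patients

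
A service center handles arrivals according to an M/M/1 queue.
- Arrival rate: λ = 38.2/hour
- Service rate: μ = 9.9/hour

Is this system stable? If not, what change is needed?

Stability requires ρ = λ/(cμ) < 1
ρ = 38.2/(1 × 9.9) = 38.2/9.90 = 3.8586
Since 3.8586 ≥ 1, the system is UNSTABLE.
Queue grows without bound. Need μ > λ = 38.2.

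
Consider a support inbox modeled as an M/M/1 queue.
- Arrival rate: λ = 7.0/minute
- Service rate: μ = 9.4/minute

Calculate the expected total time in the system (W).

First, compute utilization: ρ = λ/μ = 7.0/9.4 = 0.7447
For M/M/1: W = 1/(μ-λ)
W = 1/(9.4-7.0) = 1/2.40
W = 0.4167 minutes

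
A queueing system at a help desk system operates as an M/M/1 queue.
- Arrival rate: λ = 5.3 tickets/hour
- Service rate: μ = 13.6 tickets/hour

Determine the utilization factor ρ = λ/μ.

Server utilization: ρ = λ/μ
ρ = 5.3/13.6 = 0.3897
The server is busy 38.97% of the time.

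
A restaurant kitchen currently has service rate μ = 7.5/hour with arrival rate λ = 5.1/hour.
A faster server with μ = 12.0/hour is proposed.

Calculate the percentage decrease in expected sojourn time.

System 1: ρ₁ = 5.1/7.5 = 0.6800, W₁ = 1/(7.5-5.1) = 0.41667
System 2: ρ₂ = 5.1/12.0 = 0.4250, W₂ = 1/(12.0-5.1) = 0.14493
Improvement: (W₁-W₂)/W₁ = (0.41667-0.14493)/0.41667 = 65.22%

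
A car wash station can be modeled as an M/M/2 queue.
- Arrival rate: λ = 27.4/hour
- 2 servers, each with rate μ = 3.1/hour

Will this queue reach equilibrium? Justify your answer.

Stability requires ρ = λ/(cμ) < 1
ρ = 27.4/(2 × 3.1) = 27.4/6.20 = 4.4194
Since 4.4194 ≥ 1, the system is UNSTABLE.
Need c > λ/μ = 27.4/3.1 = 8.84.
Minimum servers needed: c = 9.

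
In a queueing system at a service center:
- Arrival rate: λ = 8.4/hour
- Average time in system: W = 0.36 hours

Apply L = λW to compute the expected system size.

Little's Law: L = λW
L = 8.4 × 0.36 = 3.0240 customers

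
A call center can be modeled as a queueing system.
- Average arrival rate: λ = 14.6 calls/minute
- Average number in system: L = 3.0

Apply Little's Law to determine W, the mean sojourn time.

Little's Law: L = λW, so W = L/λ
W = 3.0/14.6 = 0.2055 minutes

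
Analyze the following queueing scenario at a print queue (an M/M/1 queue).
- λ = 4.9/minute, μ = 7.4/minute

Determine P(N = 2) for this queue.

ρ = λ/μ = 4.9/7.4 = 0.6622
P(n) = (1-ρ)ρⁿ
P(2) = (1-0.6622) × 0.6622^2
P(2) = 0.3378 × 0.4385
P(2) = 0.1481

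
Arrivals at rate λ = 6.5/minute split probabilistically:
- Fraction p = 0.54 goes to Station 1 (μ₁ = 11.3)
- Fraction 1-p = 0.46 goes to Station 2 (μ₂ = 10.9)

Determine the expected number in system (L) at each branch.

Effective rates: λ₁ = 6.5×0.54 = 3.51, λ₂ = 6.5×0.46 = 2.99
Station 1: ρ₁ = 3.51/11.3 = 0.31062, L₁ = ρ₁/(1-ρ₁) = 0.31062/(1-0.31062) = 0.4506
Station 2: ρ₂ = 2.99/10.9 = 0.2743, L₂ = ρ₂/(1-ρ₂) = 0.2743/(1-0.2743) = 0.3780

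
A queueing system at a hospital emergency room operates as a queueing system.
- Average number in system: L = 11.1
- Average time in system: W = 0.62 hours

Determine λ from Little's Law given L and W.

Little's Law: L = λW, so λ = L/W
λ = 11.1/0.62 = 17.9032 patients/hour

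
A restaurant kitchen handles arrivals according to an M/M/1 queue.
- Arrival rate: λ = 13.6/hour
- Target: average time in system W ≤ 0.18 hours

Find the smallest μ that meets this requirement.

For M/M/1: W = 1/(μ-λ)
Need W ≤ 0.18, so 1/(μ-λ) ≤ 0.18
μ - λ ≥ 1/0.18 = 5.5556
μ ≥ 13.6 + 5.5556 = 19.1556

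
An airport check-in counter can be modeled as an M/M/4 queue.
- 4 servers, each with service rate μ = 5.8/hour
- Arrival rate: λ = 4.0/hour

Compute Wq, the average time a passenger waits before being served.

Traffic intensity: ρ = λ/(cμ) = 4.0/(4×5.8) = 0.1724
Since ρ = 0.1724 < 1, system is stable.
Offered load a = λ/μ = cρ = 4.0/5.8 = 0.6897
P₀ = [ Σₙ₌₀^3 aⁿ/n! + a^4/(4!(1-ρ)) ]⁻¹
Σ = a^0/0! + a^1/1! + a^2/2! + a^3/3! = 1.0000 + 0.68966 + 0.23781 + 0.054669 = 1.9821
a^4/(4!(1-ρ)) = 0.2262/(24 × 0.8276) = 0.01139
P₀ = 1/(1.9821 + 0.01139) = 0.5016
Lq = P₀·a^4·ρ / (4!(1-ρ)²) = 0.5016 × 0.2262 × 0.1724 / (24 × 0.6849) = 0.001190
Wq = Lq/λ = 0.0011903/4.0 = 0.0002976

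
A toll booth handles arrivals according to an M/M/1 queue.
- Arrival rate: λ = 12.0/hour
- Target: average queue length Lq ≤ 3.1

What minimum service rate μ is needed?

For M/M/1: Lq = λ²/(μ(μ-λ))
Need Lq ≤ 3.1, i.e. μ(μ-λ) ≥ λ²/3.1
μ² - 12.0μ - 144.00/3.1 ≥ 0  →  μ² - 12.0μ - 46.451613 ≥ 0
Quadratic formula (positive root): μ = [λ + √(λ² + 4×46.451613)]/2
Discriminant: 144.00 + 4×46.451613 = 329.8065, √329.8065 = 18.1606
μ ≥ (12.0 + 18.1606)/2 = 15.0803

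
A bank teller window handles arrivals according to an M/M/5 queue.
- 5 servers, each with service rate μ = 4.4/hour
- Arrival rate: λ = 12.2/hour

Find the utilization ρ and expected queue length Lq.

Traffic intensity: ρ = λ/(cμ) = 12.2/(5×4.4) = 0.5545
Since ρ = 0.5545 < 1, system is stable.
Offered load a = λ/μ = cρ = 12.2/4.4 = 2.7727
P₀ = [ Σₙ₌₀^4 aⁿ/n! + a^5/(5!(1-ρ)) ]⁻¹
Σ = a^0/0! + a^1/1! + a^2/2! + a^3/3! + a^4/4! = 1.00000 + 2.77273 + 3.84401 + 3.55280 + 2.46273 = 13.6323
a^5/(5!(1-ρ)) = 163.8837/(120 × 0.44545) = 3.0659
P₀ = 1/(13.6323 + 3.0659) = 0.05989
Lq = P₀·a^5·ρ / (5!(1-ρ)²) = 0.05989 × 163.8837 × 0.5545 / (120 × 0.1984) = 0.2286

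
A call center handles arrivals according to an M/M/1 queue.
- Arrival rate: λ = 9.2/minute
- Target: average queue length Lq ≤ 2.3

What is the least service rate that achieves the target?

For M/M/1: Lq = λ²/(μ(μ-λ))
Need Lq ≤ 2.3, i.e. μ(μ-λ) ≥ λ²/2.3
μ² - 9.2μ - 84.64/2.3 ≥ 0  →  μ² - 9.2μ - 36.8000 ≥ 0
Quadratic formula (positive root): μ = [λ + √(λ² + 4×36.8000)]/2
Discriminant: 84.64 + 4×36.8000 = 231.8400, √231.8400 = 15.2263
μ ≥ (9.2 + 15.2263)/2 = 12.2131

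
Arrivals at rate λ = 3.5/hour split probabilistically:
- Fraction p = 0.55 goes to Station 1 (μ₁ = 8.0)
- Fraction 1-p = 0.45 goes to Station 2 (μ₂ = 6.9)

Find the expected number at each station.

Effective rates: λ₁ = 3.5×0.55 = 1.925, λ₂ = 3.5×0.45 = 1.575
Station 1: ρ₁ = 1.925/8.0 = 0.24063, L₁ = ρ₁/(1-ρ₁) = 0.24063/(1-0.24063) = 0.3169
Station 2: ρ₂ = 1.575/6.9 = 0.2283, L₂ = ρ₂/(1-ρ₂) = 0.2283/(1-0.2283) = 0.2958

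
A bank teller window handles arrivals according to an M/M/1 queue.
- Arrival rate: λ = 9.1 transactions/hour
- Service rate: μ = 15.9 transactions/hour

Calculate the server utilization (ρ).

Server utilization: ρ = λ/μ
ρ = 9.1/15.9 = 0.5723
The server is busy 57.23% of the time.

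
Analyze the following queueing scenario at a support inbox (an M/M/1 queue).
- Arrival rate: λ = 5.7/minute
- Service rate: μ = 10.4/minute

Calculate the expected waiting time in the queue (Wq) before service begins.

First, compute utilization: ρ = λ/μ = 5.7/10.4 = 0.5481
For M/M/1: Wq = λ/(μ(μ-λ))
Wq = 5.7/(10.4 × (10.4-5.7))
Wq = 5.7/(10.4 × 4.70)
Wq = 0.1166 minutes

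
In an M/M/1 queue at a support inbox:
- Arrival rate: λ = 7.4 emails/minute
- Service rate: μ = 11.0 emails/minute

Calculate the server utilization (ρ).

Server utilization: ρ = λ/μ
ρ = 7.4/11.0 = 0.6727
The server is busy 67.27% of the time.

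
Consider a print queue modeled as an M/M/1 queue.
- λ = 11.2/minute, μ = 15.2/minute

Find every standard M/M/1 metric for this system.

Step 1: ρ = λ/μ = 11.2/15.2 = 0.7368
Step 2: L = λ/(μ-λ) = 11.2/4.00 = 2.8000
Step 3: Lq = λ²/(μ(μ-λ)) = 125.44/(15.2×4.00) = 2.0632
Step 4: W = 1/(μ-λ) = 1/4.00 = 0.2500
Step 5: Wq = λ/(μ(μ-λ)) = 11.2/(15.2×4.00) = 0.1842
Step 6: P(0) = 1-ρ = 0.2632
Verify: L = λW = 11.2×0.2500 = 2.8000 ✔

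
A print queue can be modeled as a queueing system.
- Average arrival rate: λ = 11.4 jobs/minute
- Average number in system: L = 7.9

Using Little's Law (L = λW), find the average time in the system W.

Little's Law: L = λW, so W = L/λ
W = 7.9/11.4 = 0.6930 minutes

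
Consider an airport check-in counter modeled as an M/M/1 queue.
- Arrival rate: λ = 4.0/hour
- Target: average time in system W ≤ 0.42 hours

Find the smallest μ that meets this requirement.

For M/M/1: W = 1/(μ-λ)
Need W ≤ 0.42, so 1/(μ-λ) ≤ 0.42
μ - λ ≥ 1/0.42 = 2.3810
μ ≥ 4.0 + 2.3810 = 6.3810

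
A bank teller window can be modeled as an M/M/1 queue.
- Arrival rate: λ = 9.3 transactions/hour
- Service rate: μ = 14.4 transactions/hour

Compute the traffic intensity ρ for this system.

Server utilization: ρ = λ/μ
ρ = 9.3/14.4 = 0.6458
The server is busy 64.58% of the time.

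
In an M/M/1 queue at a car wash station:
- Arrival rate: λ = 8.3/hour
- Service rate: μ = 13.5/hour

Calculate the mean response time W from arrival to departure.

First, compute utilization: ρ = λ/μ = 8.3/13.5 = 0.6148
For M/M/1: W = 1/(μ-λ)
W = 1/(13.5-8.3) = 1/5.20
W = 0.1923 hours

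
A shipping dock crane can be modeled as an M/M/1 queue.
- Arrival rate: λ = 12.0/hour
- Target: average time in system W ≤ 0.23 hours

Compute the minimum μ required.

For M/M/1: W = 1/(μ-λ)
Need W ≤ 0.23, so 1/(μ-λ) ≤ 0.23
μ - λ ≥ 1/0.23 = 4.3478
μ ≥ 12.0 + 4.3478 = 16.3478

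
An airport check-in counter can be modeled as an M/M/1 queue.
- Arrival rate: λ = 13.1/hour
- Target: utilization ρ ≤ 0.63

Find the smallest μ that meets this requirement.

ρ = λ/μ, so μ = λ/ρ
μ ≥ 13.1/0.63 = 20.7937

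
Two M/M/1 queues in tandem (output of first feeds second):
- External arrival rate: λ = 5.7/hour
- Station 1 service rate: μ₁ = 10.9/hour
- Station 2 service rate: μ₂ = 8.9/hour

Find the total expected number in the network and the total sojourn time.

By Jackson's theorem, each station behaves as independent M/M/1.
Station 1: ρ₁ = 5.7/10.9 = 0.5229, L₁ = ρ₁/(1-ρ₁) = λ/(μ₁-λ) = 5.7/5.20 = 1.0962
Station 2: ρ₂ = 5.7/8.9 = 0.6404, L₂ = ρ₂/(1-ρ₂) = λ/(μ₂-λ) = 5.7/3.20 = 1.7812
Total: L = L₁ + L₂ = 1.0962 + 1.7812 = 2.8774
W = L/λ = 2.8774/5.7 = 0.5048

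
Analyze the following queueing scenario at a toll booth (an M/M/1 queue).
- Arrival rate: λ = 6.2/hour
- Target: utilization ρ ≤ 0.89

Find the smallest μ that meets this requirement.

ρ = λ/μ, so μ = λ/ρ
μ ≥ 6.2/0.89 = 6.9663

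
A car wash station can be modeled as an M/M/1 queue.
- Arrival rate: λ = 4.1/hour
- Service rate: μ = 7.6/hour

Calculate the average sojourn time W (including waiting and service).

First, compute utilization: ρ = λ/μ = 4.1/7.6 = 0.5395
For M/M/1: W = 1/(μ-λ)
W = 1/(7.6-4.1) = 1/3.50
W = 0.2857 hours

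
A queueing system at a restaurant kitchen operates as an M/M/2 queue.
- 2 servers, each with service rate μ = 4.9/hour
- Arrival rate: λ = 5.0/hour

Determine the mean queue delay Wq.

Traffic intensity: ρ = λ/(cμ) = 5.0/(2×4.9) = 0.5102
Since ρ = 0.5102 < 1, system is stable.
Offered load a = λ/μ = cρ = 5.0/4.9 = 1.0204
P₀ = [ Σₙ₌₀^1 aⁿ/n! + a^2/(2!(1-ρ)) ]⁻¹
Σ = a^0/0! + a^1/1! = 1.0000 + 1.0204 = 2.0204
a^2/(2!(1-ρ)) = 1.0412/(2 × 0.4898) = 1.0629
P₀ = 1/(2.0204 + 1.0629) = 0.3243
Lq = P₀·a^2·ρ / (2!(1-ρ)²) = 0.3243 × 1.0412 × 0.5102 / (2 × 0.2399) = 0.3591
Wq = Lq/λ = 0.3591/5.0 = 0.07182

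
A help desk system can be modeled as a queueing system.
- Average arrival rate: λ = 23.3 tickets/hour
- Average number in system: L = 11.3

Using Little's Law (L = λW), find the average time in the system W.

Little's Law: L = λW, so W = L/λ
W = 11.3/23.3 = 0.4850 hours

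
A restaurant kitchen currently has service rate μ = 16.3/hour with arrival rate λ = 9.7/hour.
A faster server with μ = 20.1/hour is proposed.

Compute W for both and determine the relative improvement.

System 1: ρ₁ = 9.7/16.3 = 0.5951, W₁ = 1/(16.3-9.7) = 0.15152
System 2: ρ₂ = 9.7/20.1 = 0.4826, W₂ = 1/(20.1-9.7) = 0.096154
Improvement: (W₁-W₂)/W₁ = (0.15152-0.096154)/0.15152 = 36.54%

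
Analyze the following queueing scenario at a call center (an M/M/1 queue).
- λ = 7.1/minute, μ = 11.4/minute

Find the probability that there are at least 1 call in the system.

ρ = λ/μ = 7.1/11.4 = 0.6228
P(N ≥ n) = ρⁿ
P(N ≥ 1) = 0.6228^1
P(N ≥ 1) = 0.6228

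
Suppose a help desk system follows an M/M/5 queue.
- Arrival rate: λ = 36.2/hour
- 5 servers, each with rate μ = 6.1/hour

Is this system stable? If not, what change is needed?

Stability requires ρ = λ/(cμ) < 1
ρ = 36.2/(5 × 6.1) = 36.2/30.50 = 1.1869
Since 1.1869 ≥ 1, the system is UNSTABLE.
Need c > λ/μ = 36.2/6.1 = 5.93.
Minimum servers needed: c = 6.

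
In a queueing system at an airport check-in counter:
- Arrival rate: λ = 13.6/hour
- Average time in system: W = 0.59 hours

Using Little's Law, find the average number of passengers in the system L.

Little's Law: L = λW
L = 13.6 × 0.59 = 8.0240 passengers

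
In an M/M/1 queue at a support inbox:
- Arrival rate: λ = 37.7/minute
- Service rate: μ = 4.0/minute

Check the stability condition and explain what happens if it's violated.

Stability requires ρ = λ/(cμ) < 1
ρ = 37.7/(1 × 4.0) = 37.7/4.00 = 9.4250
Since 9.4250 ≥ 1, the system is UNSTABLE.
Queue grows without bound. Need μ > λ = 37.7.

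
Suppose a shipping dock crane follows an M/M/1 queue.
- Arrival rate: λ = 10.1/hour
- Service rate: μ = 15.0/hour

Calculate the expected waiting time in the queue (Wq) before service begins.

First, compute utilization: ρ = λ/μ = 10.1/15.0 = 0.6733
For M/M/1: Wq = λ/(μ(μ-λ))
Wq = 10.1/(15.0 × (15.0-10.1))
Wq = 10.1/(15.0 × 4.90)
Wq = 0.1374 hours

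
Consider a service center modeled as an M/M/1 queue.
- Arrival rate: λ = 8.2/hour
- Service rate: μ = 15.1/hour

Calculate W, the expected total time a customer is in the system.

First, compute utilization: ρ = λ/μ = 8.2/15.1 = 0.5430
For M/M/1: W = 1/(μ-λ)
W = 1/(15.1-8.2) = 1/6.90
W = 0.1449 hours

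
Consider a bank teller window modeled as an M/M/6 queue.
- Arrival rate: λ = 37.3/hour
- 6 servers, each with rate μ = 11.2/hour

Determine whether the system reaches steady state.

Stability requires ρ = λ/(cμ) < 1
ρ = 37.3/(6 × 11.2) = 37.3/67.20 = 0.5551
Since 0.5551 < 1, the system is STABLE.
The servers are busy 55.51% of the time.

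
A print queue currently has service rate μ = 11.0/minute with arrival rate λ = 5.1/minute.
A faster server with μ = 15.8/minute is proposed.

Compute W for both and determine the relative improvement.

System 1: ρ₁ = 5.1/11.0 = 0.4636, W₁ = 1/(11.0-5.1) = 0.1695
System 2: ρ₂ = 5.1/15.8 = 0.3228, W₂ = 1/(15.8-5.1) = 0.09346
Improvement: (W₁-W₂)/W₁ = (0.1695-0.09346)/0.1695 = 44.86%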